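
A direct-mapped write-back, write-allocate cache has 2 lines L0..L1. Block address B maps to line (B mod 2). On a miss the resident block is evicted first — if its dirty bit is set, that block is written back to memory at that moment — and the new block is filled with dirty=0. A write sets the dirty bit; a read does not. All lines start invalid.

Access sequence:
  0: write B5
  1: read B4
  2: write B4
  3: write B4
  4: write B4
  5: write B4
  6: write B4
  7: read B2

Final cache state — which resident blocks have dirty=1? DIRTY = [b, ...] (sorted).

  0 | W B5 → L1 miss [D]
  1 | R B4 → L0 miss [-]
  2 | W B4 → L0 hit [D]
  3 | W B4 → L0 hit [D]
  4 | W B4 → L0 hit [D]
  5 | W B4 → L0 hit [D]
  6 | W B4 → L0 hit [D]
  7 | R B2 → L0 miss wb→B4 [-]

DIRTY = [5]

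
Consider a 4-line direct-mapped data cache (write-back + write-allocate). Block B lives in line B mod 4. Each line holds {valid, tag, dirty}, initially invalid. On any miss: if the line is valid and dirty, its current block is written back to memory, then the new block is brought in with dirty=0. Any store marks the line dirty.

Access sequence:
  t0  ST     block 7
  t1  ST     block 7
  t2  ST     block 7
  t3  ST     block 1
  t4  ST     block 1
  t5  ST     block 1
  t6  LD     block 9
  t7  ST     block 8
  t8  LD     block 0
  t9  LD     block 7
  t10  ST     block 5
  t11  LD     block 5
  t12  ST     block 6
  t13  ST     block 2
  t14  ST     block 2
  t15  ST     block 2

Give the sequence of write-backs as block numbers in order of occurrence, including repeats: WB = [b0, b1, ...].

WB = [1, 8, 6]

0: W B7 -> L3 miss  d=D]
1: W B7 -> L3 hit  d=D]
2: W B7 -> L3 hit  d=D]
3: W B1 -> L1 miss  d=D]
4: W B1 -> L1 hit  d=D]
5: W B1 -> L1 hit  d=D]
6: R B9 -> L1 miss wb->B1  d=-]
7: W B8 -> L0 miss  d=D]
8: R B0 -> L0 miss wb->B8  d=-]
9: R B7 -> L3 hit  d=D]
10: W B5 -> L1 miss  d=D]
11: R B5 -> L1 hit  d=D]
12: W B6 -> L2 miss  d=D]
13: W B2 -> L2 miss wb->B6  d=D]
14: W B2 -> L2 hit  d=D]
15: W B2 -> L2 hit  d=D]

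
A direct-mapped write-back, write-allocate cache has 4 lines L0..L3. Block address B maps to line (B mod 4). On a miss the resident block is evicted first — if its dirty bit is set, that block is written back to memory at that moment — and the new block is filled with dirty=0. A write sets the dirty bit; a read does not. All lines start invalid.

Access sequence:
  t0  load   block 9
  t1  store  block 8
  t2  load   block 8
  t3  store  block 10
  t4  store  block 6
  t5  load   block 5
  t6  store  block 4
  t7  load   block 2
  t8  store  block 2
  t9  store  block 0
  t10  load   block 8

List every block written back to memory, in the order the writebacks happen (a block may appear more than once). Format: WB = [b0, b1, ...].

WB = [10, 8, 6, 4, 0]

  0 | R B9 → L1 miss [-]
  1 | W B8 → L0 miss [D]
  2 | R B8 → L0 hit [D]
  3 | W B10 → L2 miss [D]
  4 | W B6 → L2 miss wb→B10 [D]
  5 | R B5 → L1 miss [-]
  6 | W B4 → L0 miss wb→B8 [D]
  7 | R B2 → L2 miss wb→B6 [-]
  8 | W B2 → L2 hit [D]
  9 | W B0 → L0 miss wb→B4 [D]
  10 | R B8 → L0 miss wb→B0 [-]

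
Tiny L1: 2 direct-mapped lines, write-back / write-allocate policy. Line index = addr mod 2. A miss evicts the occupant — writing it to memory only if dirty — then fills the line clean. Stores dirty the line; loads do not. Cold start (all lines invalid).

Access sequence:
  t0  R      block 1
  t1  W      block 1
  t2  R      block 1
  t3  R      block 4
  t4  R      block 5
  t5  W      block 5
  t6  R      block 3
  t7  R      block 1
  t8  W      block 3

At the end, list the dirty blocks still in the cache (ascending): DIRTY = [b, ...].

DIRTY = [3]

0: R B1 -> L1 miss  d=-]
1: W B1 -> L1 hit  d=D]
2: R B1 -> L1 hit  d=D]
3: R B4 -> L0 miss  d=-]
4: R B5 -> L1 miss wb->B1  d=-]
5: W B5 -> L1 hit  d=D]
6: R B3 -> L1 miss wb->B5  d=-]
7: R B1 -> L1 miss  d=-]
8: W B3 -> L1 miss  d=D]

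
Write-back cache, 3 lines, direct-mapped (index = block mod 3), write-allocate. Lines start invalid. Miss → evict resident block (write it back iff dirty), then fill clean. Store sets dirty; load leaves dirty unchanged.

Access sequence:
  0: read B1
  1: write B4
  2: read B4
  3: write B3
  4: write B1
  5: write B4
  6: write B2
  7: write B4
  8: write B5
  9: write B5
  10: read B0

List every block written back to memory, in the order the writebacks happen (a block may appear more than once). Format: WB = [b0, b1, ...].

0: R B1 → L1 miss [-]
1: W B4 → L1 miss [D]
2: R B4 → L1 hit [D]
3: W B3 → L0 miss [D]
4: W B1 → L1 miss wb→B4 [D]
5: W B4 → L1 miss wb→B1 [D]
6: W B2 → L2 miss [D]
7: W B4 → L1 hit [D]
8: W B5 → L2 miss wb→B2 [D]
9: W B5 → L2 hit [D]
10: R B0 → L0 miss wb→B3 [-]

WB = [4, 1, 2, 3]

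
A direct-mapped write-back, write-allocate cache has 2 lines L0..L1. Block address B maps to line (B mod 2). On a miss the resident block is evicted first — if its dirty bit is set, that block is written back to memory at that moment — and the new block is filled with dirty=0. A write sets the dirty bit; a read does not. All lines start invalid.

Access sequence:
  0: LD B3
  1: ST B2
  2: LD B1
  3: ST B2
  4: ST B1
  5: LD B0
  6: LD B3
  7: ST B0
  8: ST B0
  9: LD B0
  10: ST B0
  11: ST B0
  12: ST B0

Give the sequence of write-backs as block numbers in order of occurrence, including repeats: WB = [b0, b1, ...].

0: R B3 -> L1 miss  d=-]
1: W B2 -> L0 miss  d=D]
2: R B1 -> L1 miss  d=-]
3: W B2 -> L0 hit  d=D]
4: W B1 -> L1 hit  d=D]
5: R B0 -> L0 miss wb->B2  d=-]
6: R B3 -> L1 miss wb->B1  d=-]
7: W B0 -> L0 hit  d=D]
8: W B0 -> L0 hit  d=D]
9: R B0 -> L0 hit  d=D]
10: W B0 -> L0 hit  d=D]
11: W B0 -> L0 hit  d=D]
12: W B0 -> L0 hit  d=D]

WB = [2, 1]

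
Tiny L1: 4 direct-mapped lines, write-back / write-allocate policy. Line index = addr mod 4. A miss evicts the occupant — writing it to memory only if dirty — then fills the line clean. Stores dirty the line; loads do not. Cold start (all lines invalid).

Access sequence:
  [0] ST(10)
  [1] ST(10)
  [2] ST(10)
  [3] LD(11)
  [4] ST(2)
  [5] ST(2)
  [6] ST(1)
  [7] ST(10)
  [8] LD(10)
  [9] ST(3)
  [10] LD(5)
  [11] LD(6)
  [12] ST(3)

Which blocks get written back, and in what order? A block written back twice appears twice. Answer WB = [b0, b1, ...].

  0 | W B10 → L2 miss [D]
  1 | W B10 → L2 hit [D]
  2 | W B10 → L2 hit [D]
  3 | R B11 → L3 miss [-]
  4 | W B2 → L2 miss wb→B10 [D]
  5 | W B2 → L2 hit [D]
  6 | W B1 → L1 miss [D]
  7 | W B10 → L2 miss wb→B2 [D]
  8 | R B10 → L2 hit [D]
  9 | W B3 → L3 miss [D]
  10 | R B5 → L1 miss wb→B1 [-]
  11 | R B6 → L2 miss wb→B10 [-]
  12 | W B3 → L3 hit [D]

WB = [10, 2, 1, 10]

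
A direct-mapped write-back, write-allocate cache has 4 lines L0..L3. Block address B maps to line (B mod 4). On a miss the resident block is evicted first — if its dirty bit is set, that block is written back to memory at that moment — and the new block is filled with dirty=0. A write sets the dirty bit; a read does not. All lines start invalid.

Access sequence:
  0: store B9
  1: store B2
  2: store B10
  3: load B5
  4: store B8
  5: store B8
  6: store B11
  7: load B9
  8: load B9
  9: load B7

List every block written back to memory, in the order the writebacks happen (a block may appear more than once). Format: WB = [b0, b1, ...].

WB = [2, 9, 11]

0: W B9 → L1 miss [D]
1: W B2 → L2 miss [D]
2: W B10 → L2 miss wb→B2 [D]
3: R B5 → L1 miss wb→B9 [-]
4: W B8 → L0 miss [D]
5: W B8 → L0 hit [D]
6: W B11 → L3 miss [D]
7: R B9 → L1 miss [-]
8: R B9 → L1 hit [-]
9: R B7 → L3 miss wb→B11 [-]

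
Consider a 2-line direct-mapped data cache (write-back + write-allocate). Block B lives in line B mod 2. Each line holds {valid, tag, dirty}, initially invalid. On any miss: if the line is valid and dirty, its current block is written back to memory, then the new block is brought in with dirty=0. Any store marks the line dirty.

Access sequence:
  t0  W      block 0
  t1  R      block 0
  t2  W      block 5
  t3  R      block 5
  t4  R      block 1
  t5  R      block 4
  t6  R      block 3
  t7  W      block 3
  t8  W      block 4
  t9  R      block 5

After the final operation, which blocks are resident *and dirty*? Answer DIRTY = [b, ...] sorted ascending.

  0 | W B0 → L0 miss [D]
  1 | R B0 → L0 hit [D]
  2 | W B5 → L1 miss [D]
  3 | R B5 → L1 hit [D]
  4 | R B1 → L1 miss wb→B5 [-]
  5 | R B4 → L0 miss wb→B0 [-]
  6 | R B3 → L1 miss [-]
  7 | W B3 → L1 hit [D]
  8 | W B4 → L0 hit [D]
  9 | R B5 → L1 miss wb→B3 [-]

DIRTY = [4]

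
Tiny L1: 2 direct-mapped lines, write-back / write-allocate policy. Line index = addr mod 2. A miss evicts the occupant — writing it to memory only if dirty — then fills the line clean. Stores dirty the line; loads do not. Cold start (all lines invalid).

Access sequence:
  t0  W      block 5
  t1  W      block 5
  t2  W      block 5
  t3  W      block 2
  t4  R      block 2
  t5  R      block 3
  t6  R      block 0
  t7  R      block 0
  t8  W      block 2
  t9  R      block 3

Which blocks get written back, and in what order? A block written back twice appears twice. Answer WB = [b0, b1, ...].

WB = [5, 2]

0: W B5 → L1 miss [D]
1: W B5 → L1 hit [D]
2: W B5 → L1 hit [D]
3: W B2 → L0 miss [D]
4: R B2 → L0 hit [D]
5: R B3 → L1 miss wb→B5 [-]
6: R B0 → L0 miss wb→B2 [-]
7: R B0 → L0 hit [-]
8: W B2 → L0 miss [D]
9: R B3 → L1 hit [-]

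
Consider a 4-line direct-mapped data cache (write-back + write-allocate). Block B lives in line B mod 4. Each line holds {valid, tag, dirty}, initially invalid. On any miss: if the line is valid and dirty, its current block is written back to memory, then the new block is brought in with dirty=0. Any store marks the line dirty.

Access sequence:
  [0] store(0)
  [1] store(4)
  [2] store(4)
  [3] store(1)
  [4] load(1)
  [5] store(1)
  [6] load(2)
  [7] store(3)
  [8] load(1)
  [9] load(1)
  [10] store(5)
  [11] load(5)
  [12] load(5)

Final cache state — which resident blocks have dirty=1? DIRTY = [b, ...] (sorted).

DIRTY = [3, 4, 5]

  0 | W B0 → L0 miss [D]
  1 | W B4 → L0 miss wb→B0 [D]
  2 | W B4 → L0 hit [D]
  3 | W B1 → L1 miss [D]
  4 | R B1 → L1 hit [D]
  5 | W B1 → L1 hit [D]
  6 | R B2 → L2 miss [-]
  7 | W B3 → L3 miss [D]
  8 | R B1 → L1 hit [D]
  9 | R B1 → L1 hit [D]
  10 | W B5 → L1 miss wb→B1 [D]
  11 | R B5 → L1 hit [D]
  12 | R B5 → L1 hit [D]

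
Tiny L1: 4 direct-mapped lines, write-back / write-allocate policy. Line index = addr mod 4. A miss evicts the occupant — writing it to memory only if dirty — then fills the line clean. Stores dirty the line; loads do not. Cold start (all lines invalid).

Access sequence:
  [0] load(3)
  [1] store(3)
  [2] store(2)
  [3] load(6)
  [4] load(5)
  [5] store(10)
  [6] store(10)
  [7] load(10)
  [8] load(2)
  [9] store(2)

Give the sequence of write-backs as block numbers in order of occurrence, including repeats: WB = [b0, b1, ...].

WB = [2, 10]

0: R B3 → L3 miss [-]
1: W B3 → L3 hit [D]
2: W B2 → L2 miss [D]
3: R B6 → L2 miss wb→B2 [-]
4: R B5 → L1 miss [-]
5: W B10 → L2 miss [D]
6: W B10 → L2 hit [D]
7: R B10 → L2 hit [D]
8: R B2 → L2 miss wb→B10 [-]
9: W B2 → L2 hit [D]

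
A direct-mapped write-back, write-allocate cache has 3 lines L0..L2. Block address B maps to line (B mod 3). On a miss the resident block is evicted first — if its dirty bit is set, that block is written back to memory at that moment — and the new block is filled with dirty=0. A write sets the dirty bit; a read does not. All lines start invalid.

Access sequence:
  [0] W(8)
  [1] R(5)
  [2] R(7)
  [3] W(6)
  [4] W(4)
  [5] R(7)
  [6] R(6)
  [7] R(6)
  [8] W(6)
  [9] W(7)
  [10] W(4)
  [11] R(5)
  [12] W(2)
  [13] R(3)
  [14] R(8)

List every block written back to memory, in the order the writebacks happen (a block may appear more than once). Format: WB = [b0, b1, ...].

WB = [8, 4, 7, 6, 2]

0: W B8 → L2 miss [D]
1: R B5 → L2 miss wb→B8 [-]
2: R B7 → L1 miss [-]
3: W B6 → L0 miss [D]
4: W B4 → L1 miss [D]
5: R B7 → L1 miss wb→B4 [-]
6: R B6 → L0 hit [D]
7: R B6 → L0 hit [D]
8: W B6 → L0 hit [D]
9: W B7 → L1 hit [D]
10: W B4 → L1 miss wb→B7 [D]
11: R B5 → L2 hit [-]
12: W B2 → L2 miss [D]
13: R B3 → L0 miss wb→B6 [-]
14: R B8 → L2 miss wb→B2 [-]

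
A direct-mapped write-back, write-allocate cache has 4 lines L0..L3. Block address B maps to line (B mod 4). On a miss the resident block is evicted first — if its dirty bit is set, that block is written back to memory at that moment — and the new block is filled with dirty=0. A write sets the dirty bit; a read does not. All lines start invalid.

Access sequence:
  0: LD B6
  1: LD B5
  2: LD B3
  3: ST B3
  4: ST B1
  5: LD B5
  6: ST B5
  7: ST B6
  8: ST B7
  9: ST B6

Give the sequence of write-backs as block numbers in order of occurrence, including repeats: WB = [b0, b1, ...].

WB = [1, 3]

0: R B6 → L2 miss [-]
1: R B5 → L1 miss [-]
2: R B3 → L3 miss [-]
3: W B3 → L3 hit [D]
4: W B1 → L1 miss [D]
5: R B5 → L1 miss wb→B1 [-]
6: W B5 → L1 hit [D]
7: W B6 → L2 hit [D]
8: W B7 → L3 miss wb→B3 [D]
9: W B6 → L2 hit [D]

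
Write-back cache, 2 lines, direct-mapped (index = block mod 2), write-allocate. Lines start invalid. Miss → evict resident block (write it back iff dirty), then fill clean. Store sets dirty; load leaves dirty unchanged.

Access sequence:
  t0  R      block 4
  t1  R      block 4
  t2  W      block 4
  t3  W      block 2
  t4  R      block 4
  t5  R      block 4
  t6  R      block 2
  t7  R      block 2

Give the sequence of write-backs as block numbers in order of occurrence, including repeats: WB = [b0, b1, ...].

WB = [4, 2]

0: R B4 → L0 miss [-]
1: R B4 → L0 hit [-]
2: W B4 → L0 hit [D]
3: W B2 → L0 miss wb→B4 [D]
4: R B4 → L0 miss wb→B2 [-]
5: R B4 → L0 hit [-]
6: R B2 → L0 miss [-]
7: R B2 → L0 hit [-]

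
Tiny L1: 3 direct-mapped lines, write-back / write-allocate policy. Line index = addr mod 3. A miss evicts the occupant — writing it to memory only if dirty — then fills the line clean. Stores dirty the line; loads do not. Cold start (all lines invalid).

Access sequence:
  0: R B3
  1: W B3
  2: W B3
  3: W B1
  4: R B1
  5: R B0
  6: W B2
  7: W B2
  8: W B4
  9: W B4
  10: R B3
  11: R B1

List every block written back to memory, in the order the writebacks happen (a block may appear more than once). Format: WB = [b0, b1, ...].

0: R B3 → L0 miss [-]
1: W B3 → L0 hit [D]
2: W B3 → L0 hit [D]
3: W B1 → L1 miss [D]
4: R B1 → L1 hit [D]
5: R B0 → L0 miss wb→B3 [-]
6: W B2 → L2 miss [D]
7: W B2 → L2 hit [D]
8: W B4 → L1 miss wb→B1 [D]
9: W B4 → L1 hit [D]
10: R B3 → L0 miss [-]
11: R B1 → L1 miss wb→B4 [-]

WB = [3, 1, 4]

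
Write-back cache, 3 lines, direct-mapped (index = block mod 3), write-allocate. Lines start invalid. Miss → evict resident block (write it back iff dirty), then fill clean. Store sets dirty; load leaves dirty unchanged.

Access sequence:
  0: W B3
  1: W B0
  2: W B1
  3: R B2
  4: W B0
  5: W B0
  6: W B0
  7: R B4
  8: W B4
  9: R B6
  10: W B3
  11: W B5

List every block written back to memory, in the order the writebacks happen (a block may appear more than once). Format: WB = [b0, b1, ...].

WB = [3, 1, 0]

0: W B3 -> L0 miss  d=D]
1: W B0 -> L0 miss wb->B3  d=D]
2: W B1 -> L1 miss  d=D]
3: R B2 -> L2 miss  d=-]
4: W B0 -> L0 hit  d=D]
5: W B0 -> L0 hit  d=D]
6: W B0 -> L0 hit  d=D]
7: R B4 -> L1 miss wb->B1  d=-]
8: W B4 -> L1 hit  d=D]
9: R B6 -> L0 miss wb->B0  d=-]
10: W B3 -> L0 miss  d=D]
11: W B5 -> L2 miss  d=D]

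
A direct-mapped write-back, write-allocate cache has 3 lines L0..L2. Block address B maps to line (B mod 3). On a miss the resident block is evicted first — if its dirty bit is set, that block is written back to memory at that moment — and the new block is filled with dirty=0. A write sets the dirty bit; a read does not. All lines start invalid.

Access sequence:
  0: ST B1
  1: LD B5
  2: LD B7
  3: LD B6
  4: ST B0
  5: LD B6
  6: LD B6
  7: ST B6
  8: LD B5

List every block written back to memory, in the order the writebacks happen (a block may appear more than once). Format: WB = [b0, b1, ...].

WB = [1, 0]

0: W B1 -> L1 miss  d=D]
1: R B5 -> L2 miss  d=-]
2: R B7 -> L1 miss wb->B1  d=-]
3: R B6 -> L0 miss  d=-]
4: W B0 -> L0 miss  d=D]
5: R B6 -> L0 miss wb->B0  d=-]
6: R B6 -> L0 hit  d=-]
7: W B6 -> L0 hit  d=D]
8: R B5 -> L2 hit  d=-]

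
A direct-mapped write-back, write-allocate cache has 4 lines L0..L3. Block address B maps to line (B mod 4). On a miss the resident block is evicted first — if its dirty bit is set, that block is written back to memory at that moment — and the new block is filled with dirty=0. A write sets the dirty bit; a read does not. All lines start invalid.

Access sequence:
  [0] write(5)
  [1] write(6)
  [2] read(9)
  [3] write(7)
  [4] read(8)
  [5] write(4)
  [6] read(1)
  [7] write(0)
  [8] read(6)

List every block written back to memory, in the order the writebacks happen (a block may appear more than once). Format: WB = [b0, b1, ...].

0: W B5 -> L1 miss  d=D]
1: W B6 -> L2 miss  d=D]
2: R B9 -> L1 miss wb->B5  d=-]
3: W B7 -> L3 miss  d=D]
4: R B8 -> L0 miss  d=-]
5: W B4 -> L0 miss  d=D]
6: R B1 -> L1 miss  d=-]
7: W B0 -> L0 miss wb->B4  d=D]
8: R B6 -> L2 hit  d=D]

WB = [5, 4]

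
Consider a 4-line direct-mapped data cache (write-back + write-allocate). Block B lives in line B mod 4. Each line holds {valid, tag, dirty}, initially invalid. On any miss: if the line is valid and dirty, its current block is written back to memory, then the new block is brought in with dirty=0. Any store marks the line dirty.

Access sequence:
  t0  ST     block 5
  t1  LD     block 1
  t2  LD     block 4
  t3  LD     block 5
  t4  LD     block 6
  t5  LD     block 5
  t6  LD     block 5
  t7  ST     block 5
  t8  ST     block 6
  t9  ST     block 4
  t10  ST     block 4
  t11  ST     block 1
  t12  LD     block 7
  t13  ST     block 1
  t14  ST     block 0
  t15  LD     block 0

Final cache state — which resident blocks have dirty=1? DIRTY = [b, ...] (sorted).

  0 | W B5 → L1 miss [D]
  1 | R B1 → L1 miss wb→B5 [-]
  2 | R B4 → L0 miss [-]
  3 | R B5 → L1 miss [-]
  4 | R B6 → L2 miss [-]
  5 | R B5 → L1 hit [-]
  6 | R B5 → L1 hit [-]
  7 | W B5 → L1 hit [D]
  8 | W B6 → L2 hit [D]
  9 | W B4 → L0 hit [D]
  10 | W B4 → L0 hit [D]
  11 | W B1 → L1 miss wb→B5 [D]
  12 | R B7 → L3 miss [-]
  13 | W B1 → L1 hit [D]
  14 | W B0 → L0 miss wb→B4 [D]
  15 | R B0 → L0 hit [D]

DIRTY = [0, 1, 6]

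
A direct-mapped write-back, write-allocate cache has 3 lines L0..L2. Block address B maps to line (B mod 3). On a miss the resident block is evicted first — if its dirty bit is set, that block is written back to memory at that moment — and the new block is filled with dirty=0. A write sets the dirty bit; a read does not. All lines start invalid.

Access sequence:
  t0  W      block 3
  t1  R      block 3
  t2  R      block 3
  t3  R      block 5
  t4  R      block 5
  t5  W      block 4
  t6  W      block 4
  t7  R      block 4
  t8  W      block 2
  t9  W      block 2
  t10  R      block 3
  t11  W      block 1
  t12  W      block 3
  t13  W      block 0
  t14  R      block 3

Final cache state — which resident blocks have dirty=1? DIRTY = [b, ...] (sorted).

  0 | W B3 → L0 miss [D]
  1 | R B3 → L0 hit [D]
  2 | R B3 → L0 hit [D]
  3 | R B5 → L2 miss [-]
  4 | R B5 → L2 hit [-]
  5 | W B4 → L1 miss [D]
  6 | W B4 → L1 hit [D]
  7 | R B4 → L1 hit [D]
  8 | W B2 → L2 miss [D]
  9 | W B2 → L2 hit [D]
  10 | R B3 → L0 hit [D]
  11 | W B1 → L1 miss wb→B4 [D]
  12 | W B3 → L0 hit [D]
  13 | W B0 → L0 miss wb→B3 [D]
  14 | R B3 → L0 miss wb→B0 [-]

DIRTY = [1, 2]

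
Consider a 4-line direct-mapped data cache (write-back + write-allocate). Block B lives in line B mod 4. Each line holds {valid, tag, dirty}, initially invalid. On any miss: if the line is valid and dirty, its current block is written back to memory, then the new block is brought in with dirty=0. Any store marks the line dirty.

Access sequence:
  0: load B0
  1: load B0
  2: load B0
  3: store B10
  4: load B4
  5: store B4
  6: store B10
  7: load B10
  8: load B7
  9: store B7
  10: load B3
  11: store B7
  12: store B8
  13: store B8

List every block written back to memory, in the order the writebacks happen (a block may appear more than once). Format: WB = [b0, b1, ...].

0: R B0 -> L0 miss  d=-]
1: R B0 -> L0 hit  d=-]
2: R B0 -> L0 hit  d=-]
3: W B10 -> L2 miss  d=D]
4: R B4 -> L0 miss  d=-]
5: W B4 -> L0 hit  d=D]
6: W B10 -> L2 hit  d=D]
7: R B10 -> L2 hit  d=D]
8: R B7 -> L3 miss  d=-]
9: W B7 -> L3 hit  d=D]
10: R B3 -> L3 miss wb->B7  d=-]
11: W B7 -> L3 miss  d=D]
12: W B8 -> L0 miss wb->B4  d=D]
13: W B8 -> L0 hit  d=D]

WB = [7, 4]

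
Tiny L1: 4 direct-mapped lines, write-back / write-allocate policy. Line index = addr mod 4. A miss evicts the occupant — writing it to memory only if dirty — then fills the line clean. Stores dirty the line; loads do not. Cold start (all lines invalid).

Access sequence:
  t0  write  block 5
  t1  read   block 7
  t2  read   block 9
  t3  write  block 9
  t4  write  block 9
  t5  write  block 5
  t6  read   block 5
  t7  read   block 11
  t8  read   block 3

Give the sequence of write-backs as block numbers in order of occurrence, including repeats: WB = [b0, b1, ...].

0: W B5 -> L1 miss  d=D]
1: R B7 -> L3 miss  d=-]
2: R B9 -> L1 miss wb->B5  d=-]
3: W B9 -> L1 hit  d=D]
4: W B9 -> L1 hit  d=D]
5: W B5 -> L1 miss wb->B9  d=D]
6: R B5 -> L1 hit  d=D]
7: R B11 -> L3 miss  d=-]
8: R B3 -> L3 miss  d=-]

WB = [5, 9]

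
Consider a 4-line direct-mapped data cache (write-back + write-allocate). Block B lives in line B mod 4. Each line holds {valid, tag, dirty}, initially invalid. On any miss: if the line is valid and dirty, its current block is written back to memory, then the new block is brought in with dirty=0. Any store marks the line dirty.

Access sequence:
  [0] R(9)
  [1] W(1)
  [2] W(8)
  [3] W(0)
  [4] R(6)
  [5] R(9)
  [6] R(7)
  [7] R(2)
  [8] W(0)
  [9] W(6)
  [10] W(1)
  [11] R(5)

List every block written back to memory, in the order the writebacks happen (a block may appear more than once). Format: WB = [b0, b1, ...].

0: R B9 → L1 miss [-]
1: W B1 → L1 miss [D]
2: W B8 → L0 miss [D]
3: W B0 → L0 miss wb→B8 [D]
4: R B6 → L2 miss [-]
5: R B9 → L1 miss wb→B1 [-]
6: R B7 → L3 miss [-]
7: R B2 → L2 miss [-]
8: W B0 → L0 hit [D]
9: W B6 → L2 miss [D]
10: W B1 → L1 miss [D]
11: R B5 → L1 miss wb→B1 [-]

WB = [8, 1, 1]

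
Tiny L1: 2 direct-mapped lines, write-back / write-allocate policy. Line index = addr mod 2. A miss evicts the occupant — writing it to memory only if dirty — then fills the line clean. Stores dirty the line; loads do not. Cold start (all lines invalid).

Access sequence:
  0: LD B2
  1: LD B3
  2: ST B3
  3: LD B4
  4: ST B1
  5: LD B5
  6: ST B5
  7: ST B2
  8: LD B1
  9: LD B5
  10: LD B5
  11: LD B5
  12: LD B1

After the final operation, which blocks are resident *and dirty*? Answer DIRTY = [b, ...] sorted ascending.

0: R B2 -> L0 miss  d=-]
1: R B3 -> L1 miss  d=-]
2: W B3 -> L1 hit  d=D]
3: R B4 -> L0 miss  d=-]
4: W B1 -> L1 miss wb->B3  d=D]
5: R B5 -> L1 miss wb->B1  d=-]
6: W B5 -> L1 hit  d=D]
7: W B2 -> L0 miss  d=D]
8: R B1 -> L1 miss wb->B5  d=-]
9: R B5 -> L1 miss  d=-]
10: R B5 -> L1 hit  d=-]
11: R B5 -> L1 hit  d=-]
12: R B1 -> L1 miss  d=-]

DIRTY = [2]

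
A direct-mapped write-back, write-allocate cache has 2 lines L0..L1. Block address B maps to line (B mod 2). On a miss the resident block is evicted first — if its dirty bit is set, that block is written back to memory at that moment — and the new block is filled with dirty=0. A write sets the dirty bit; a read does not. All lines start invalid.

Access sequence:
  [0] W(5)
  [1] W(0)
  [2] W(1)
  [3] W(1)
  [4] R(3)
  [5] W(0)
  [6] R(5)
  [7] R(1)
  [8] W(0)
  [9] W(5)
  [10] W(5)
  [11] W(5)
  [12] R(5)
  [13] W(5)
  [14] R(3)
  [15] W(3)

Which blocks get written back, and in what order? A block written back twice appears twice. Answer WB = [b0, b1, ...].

  0 | W B5 → L1 miss [D]
  1 | W B0 → L0 miss [D]
  2 | W B1 → L1 miss wb→B5 [D]
  3 | W B1 → L1 hit [D]
  4 | R B3 → L1 miss wb→B1 [-]
  5 | W B0 → L0 hit [D]
  6 | R B5 → L1 miss [-]
  7 | R B1 → L1 miss [-]
  8 | W B0 → L0 hit [D]
  9 | W B5 → L1 miss [D]
  10 | W B5 → L1 hit [D]
  11 | W B5 → L1 hit [D]
  12 | R B5 → L1 hit [D]
  13 | W B5 → L1 hit [D]
  14 | R B3 → L1 miss wb→B5 [-]
  15 | W B3 → L1 hit [D]

WB = [5, 1, 5]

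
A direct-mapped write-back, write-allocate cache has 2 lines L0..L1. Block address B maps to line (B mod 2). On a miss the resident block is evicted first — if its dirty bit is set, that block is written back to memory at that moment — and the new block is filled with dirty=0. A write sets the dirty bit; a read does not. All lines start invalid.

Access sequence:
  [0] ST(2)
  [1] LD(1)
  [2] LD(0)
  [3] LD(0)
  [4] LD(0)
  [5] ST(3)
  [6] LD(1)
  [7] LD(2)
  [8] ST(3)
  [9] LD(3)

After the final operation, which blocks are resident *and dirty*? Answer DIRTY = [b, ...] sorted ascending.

DIRTY = [3]

0: W B2 -> L0 miss  d=D]
1: R B1 -> L1 miss  d=-]
2: R B0 -> L0 miss wb->B2  d=-]
3: R B0 -> L0 hit  d=-]
4: R B0 -> L0 hit  d=-]
5: W B3 -> L1 miss  d=D]
6: R B1 -> L1 miss wb->B3  d=-]
7: R B2 -> L0 miss  d=-]
8: W B3 -> L1 miss  d=D]
9: R B3 -> L1 hit  d=D]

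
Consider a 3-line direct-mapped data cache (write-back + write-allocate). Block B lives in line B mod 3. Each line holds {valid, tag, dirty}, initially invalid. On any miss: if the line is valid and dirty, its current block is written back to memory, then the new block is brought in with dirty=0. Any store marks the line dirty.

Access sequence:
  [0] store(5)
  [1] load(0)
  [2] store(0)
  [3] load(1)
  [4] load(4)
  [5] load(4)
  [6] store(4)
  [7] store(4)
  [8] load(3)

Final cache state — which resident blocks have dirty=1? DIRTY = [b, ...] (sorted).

0: W B5 -> L2 miss  d=D]
1: R B0 -> L0 miss  d=-]
2: W B0 -> L0 hit  d=D]
3: R B1 -> L1 miss  d=-]
4: R B4 -> L1 miss  d=-]
5: R B4 -> L1 hit  d=-]
6: W B4 -> L1 hit  d=D]
7: W B4 -> L1 hit  d=D]
8: R B3 -> L0 miss wb->B0  d=-]

DIRTY = [4, 5]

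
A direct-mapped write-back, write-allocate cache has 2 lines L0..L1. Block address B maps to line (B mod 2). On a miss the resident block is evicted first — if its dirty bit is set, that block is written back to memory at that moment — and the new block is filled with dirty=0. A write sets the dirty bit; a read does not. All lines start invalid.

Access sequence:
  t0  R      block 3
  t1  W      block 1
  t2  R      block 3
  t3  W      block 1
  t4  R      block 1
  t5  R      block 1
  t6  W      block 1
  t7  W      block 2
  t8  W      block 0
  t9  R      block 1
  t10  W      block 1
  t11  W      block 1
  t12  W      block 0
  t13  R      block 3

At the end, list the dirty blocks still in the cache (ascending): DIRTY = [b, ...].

DIRTY = [0]

  0 | R B3 → L1 miss [-]
  1 | W B1 → L1 miss [D]
  2 | R B3 → L1 miss wb→B1 [-]
  3 | W B1 → L1 miss [D]
  4 | R B1 → L1 hit [D]
  5 | R B1 → L1 hit [D]
  6 | W B1 → L1 hit [D]
  7 | W B2 → L0 miss [D]
  8 | W B0 → L0 miss wb→B2 [D]
  9 | R B1 → L1 hit [D]
  10 | W B1 → L1 hit [D]
  11 | W B1 → L1 hit [D]
  12 | W B0 → L0 hit [D]
  13 | R B3 → L1 miss wb→B1 [-]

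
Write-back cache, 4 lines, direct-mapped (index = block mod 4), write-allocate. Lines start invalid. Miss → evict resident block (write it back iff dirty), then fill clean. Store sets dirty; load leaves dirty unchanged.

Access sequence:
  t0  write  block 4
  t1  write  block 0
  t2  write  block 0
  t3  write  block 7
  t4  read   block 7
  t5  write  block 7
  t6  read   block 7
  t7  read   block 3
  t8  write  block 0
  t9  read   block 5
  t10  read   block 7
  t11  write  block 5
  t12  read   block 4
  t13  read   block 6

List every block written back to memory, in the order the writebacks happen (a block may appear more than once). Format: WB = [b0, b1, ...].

WB = [4, 7, 0]

  0 | W B4 → L0 miss [D]
  1 | W B0 → L0 miss wb→B4 [D]
  2 | W B0 → L0 hit [D]
  3 | W B7 → L3 miss [D]
  4 | R B7 → L3 hit [D]
  5 | W B7 → L3 hit [D]
  6 | R B7 → L3 hit [D]
  7 | R B3 → L3 miss wb→B7 [-]
  8 | W B0 → L0 hit [D]
  9 | R B5 → L1 miss [-]
  10 | R B7 → L3 miss [-]
  11 | W B5 → L1 hit [D]
  12 | R B4 → L0 miss wb→B0 [-]
  13 | R B6 → L2 miss [-]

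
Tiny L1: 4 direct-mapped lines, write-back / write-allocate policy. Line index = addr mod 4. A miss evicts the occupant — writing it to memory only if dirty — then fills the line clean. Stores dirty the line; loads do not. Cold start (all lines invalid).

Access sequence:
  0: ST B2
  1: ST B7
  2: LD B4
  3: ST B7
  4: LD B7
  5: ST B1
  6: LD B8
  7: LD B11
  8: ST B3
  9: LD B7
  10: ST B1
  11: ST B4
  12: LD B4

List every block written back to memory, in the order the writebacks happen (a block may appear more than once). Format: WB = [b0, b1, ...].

WB = [7, 3]

0: W B2 -> L2 miss  d=D]
1: W B7 -> L3 miss  d=D]
2: R B4 -> L0 miss  d=-]
3: W B7 -> L3 hit  d=D]
4: R B7 -> L3 hit  d=D]
5: W B1 -> L1 miss  d=D]
6: R B8 -> L0 miss  d=-]
7: R B11 -> L3 miss wb->B7  d=-]
8: W B3 -> L3 miss  d=D]
9: R B7 -> L3 miss wb->B3  d=-]
10: W B1 -> L1 hit  d=D]
11: W B4 -> L0 miss  d=D]
12: R B4 -> L0 hit  d=D]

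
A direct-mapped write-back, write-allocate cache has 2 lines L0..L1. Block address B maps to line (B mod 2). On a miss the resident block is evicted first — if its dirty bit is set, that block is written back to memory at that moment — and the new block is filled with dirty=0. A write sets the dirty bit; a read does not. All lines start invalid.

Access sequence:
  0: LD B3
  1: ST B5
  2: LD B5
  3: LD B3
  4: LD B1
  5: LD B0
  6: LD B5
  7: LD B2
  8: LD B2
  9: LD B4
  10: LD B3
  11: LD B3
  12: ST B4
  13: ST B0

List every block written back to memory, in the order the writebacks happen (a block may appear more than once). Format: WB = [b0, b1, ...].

WB = [5, 4]

  0 | R B3 → L1 miss [-]
  1 | W B5 → L1 miss [D]
  2 | R B5 → L1 hit [D]
  3 | R B3 → L1 miss wb→B5 [-]
  4 | R B1 → L1 miss [-]
  5 | R B0 → L0 miss [-]
  6 | R B5 → L1 miss [-]
  7 | R B2 → L0 miss [-]
  8 | R B2 → L0 hit [-]
  9 | R B4 → L0 miss [-]
  10 | R B3 → L1 miss [-]
  11 | R B3 → L1 hit [-]
  12 | W B4 → L0 hit [D]
  13 | W B0 → L0 miss wb→B4 [D]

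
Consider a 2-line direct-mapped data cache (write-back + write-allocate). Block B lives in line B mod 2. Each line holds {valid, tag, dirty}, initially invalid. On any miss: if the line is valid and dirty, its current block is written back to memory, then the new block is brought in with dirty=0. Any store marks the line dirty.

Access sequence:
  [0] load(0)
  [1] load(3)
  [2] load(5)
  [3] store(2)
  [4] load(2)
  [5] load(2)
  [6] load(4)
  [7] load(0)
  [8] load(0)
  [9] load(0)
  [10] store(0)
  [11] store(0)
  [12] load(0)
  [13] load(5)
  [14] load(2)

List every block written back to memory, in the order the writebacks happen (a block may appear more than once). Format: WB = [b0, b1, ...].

  0 | R B0 → L0 miss [-]
  1 | R B3 → L1 miss [-]
  2 | R B5 → L1 miss [-]
  3 | W B2 → L0 miss [D]
  4 | R B2 → L0 hit [D]
  5 | R B2 → L0 hit [D]
  6 | R B4 → L0 miss wb→B2 [-]
  7 | R B0 → L0 miss [-]
  8 | R B0 → L0 hit [-]
  9 | R B0 → L0 hit [-]
  10 | W B0 → L0 hit [D]
  11 | W B0 → L0 hit [D]
  12 | R B0 → L0 hit [D]
  13 | R B5 → L1 hit [-]
  14 | R B2 → L0 miss wb→B0 [-]

WB = [2, 0]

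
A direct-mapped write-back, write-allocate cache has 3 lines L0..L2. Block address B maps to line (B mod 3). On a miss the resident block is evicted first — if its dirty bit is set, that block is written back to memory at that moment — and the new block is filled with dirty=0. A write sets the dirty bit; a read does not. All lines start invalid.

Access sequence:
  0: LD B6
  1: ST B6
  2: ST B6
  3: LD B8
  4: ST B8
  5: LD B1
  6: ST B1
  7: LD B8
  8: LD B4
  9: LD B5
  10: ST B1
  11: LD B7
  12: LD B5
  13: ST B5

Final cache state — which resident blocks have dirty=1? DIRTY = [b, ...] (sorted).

0: R B6 -> L0 miss  d=-]
1: W B6 -> L0 hit  d=D]
2: W B6 -> L0 hit  d=D]
3: R B8 -> L2 miss  d=-]
4: W B8 -> L2 hit  d=D]
5: R B1 -> L1 miss  d=-]
6: W B1 -> L1 hit  d=D]
7: R B8 -> L2 hit  d=D]
8: R B4 -> L1 miss wb->B1  d=-]
9: R B5 -> L2 miss wb->B8  d=-]
10: W B1 -> L1 miss  d=D]
11: R B7 -> L1 miss wb->B1  d=-]
12: R B5 -> L2 hit  d=-]
13: W B5 -> L2 hit  d=D]

DIRTY = [5, 6]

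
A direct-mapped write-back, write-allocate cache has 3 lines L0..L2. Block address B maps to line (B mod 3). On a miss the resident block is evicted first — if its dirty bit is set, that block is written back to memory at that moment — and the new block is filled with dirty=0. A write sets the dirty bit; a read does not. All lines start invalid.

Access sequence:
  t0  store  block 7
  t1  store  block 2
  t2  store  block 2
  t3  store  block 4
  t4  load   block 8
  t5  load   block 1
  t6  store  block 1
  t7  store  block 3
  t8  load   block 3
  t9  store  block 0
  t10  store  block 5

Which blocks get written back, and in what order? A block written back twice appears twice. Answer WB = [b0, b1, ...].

0: W B7 -> L1 miss  d=D]
1: W B2 -> L2 miss  d=D]
2: W B2 -> L2 hit  d=D]
3: W B4 -> L1 miss wb->B7  d=D]
4: R B8 -> L2 miss wb->B2  d=-]
5: R B1 -> L1 miss wb->B4  d=-]
6: W B1 -> L1 hit  d=D]
7: W B3 -> L0 miss  d=D]
8: R B3 -> L0 hit  d=D]
9: W B0 -> L0 miss wb->B3  d=D]
10: W B5 -> L2 miss  d=D]

WB = [7, 2, 4, 3]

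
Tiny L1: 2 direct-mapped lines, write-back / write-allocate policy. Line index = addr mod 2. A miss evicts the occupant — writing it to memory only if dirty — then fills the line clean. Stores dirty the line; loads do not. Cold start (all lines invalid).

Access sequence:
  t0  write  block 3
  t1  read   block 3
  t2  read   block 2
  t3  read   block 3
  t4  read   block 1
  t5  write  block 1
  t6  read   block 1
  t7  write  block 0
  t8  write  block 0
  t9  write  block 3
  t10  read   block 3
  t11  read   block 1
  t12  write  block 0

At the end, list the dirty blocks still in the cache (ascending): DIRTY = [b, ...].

DIRTY = [0]

  0 | W B3 → L1 miss [D]
  1 | R B3 → L1 hit [D]
  2 | R B2 → L0 miss [-]
  3 | R B3 → L1 hit [D]
  4 | R B1 → L1 miss wb→B3 [-]
  5 | W B1 → L1 hit [D]
  6 | R B1 → L1 hit [D]
  7 | W B0 → L0 miss [D]
  8 | W B0 → L0 hit [D]
  9 | W B3 → L1 miss wb→B1 [D]
  10 | R B3 → L1 hit [D]
  11 | R B1 → L1 miss wb→B3 [-]
  12 | W B0 → L0 hit [D]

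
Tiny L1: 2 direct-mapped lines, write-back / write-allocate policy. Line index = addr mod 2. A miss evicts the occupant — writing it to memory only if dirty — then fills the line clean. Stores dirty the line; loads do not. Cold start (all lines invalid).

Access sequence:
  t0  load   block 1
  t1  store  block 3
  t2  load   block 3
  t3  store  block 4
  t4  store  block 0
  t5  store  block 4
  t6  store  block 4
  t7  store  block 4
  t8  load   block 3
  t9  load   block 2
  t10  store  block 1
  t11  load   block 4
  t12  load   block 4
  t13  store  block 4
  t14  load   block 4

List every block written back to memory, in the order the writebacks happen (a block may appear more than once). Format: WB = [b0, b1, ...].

0: R B1 -> L1 miss  d=-]
1: W B3 -> L1 miss  d=D]
2: R B3 -> L1 hit  d=D]
3: W B4 -> L0 miss  d=D]
4: W B0 -> L0 miss wb->B4  d=D]
5: W B4 -> L0 miss wb->B0  d=D]
6: W B4 -> L0 hit  d=D]
7: W B4 -> L0 hit  d=D]
8: R B3 -> L1 hit  d=D]
9: R B2 -> L0 miss wb->B4  d=-]
10: W B1 -> L1 miss wb->B3  d=D]
11: R B4 -> L0 miss  d=-]
12: R B4 -> L0 hit  d=-]
13: W B4 -> L0 hit  d=D]
14: R B4 -> L0 hit  d=D]

WB = [4, 0, 4, 3]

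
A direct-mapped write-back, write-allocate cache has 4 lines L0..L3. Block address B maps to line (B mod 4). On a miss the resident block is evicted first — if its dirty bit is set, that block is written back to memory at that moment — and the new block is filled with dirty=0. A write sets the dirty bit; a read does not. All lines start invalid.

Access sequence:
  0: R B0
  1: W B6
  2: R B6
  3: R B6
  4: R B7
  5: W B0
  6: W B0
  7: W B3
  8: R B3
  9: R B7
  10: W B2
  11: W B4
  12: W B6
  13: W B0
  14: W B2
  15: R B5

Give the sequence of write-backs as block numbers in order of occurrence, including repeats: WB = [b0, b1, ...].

  0 | R B0 → L0 miss [-]
  1 | W B6 → L2 miss [D]
  2 | R B6 → L2 hit [D]
  3 | R B6 → L2 hit [D]
  4 | R B7 → L3 miss [-]
  5 | W B0 → L0 hit [D]
  6 | W B0 → L0 hit [D]
  7 | W B3 → L3 miss [D]
  8 | R B3 → L3 hit [D]
  9 | R B7 → L3 miss wb→B3 [-]
  10 | W B2 → L2 miss wb→B6 [D]
  11 | W B4 → L0 miss wb→B0 [D]
  12 | W B6 → L2 miss wb→B2 [D]
  13 | W B0 → L0 miss wb→B4 [D]
  14 | W B2 → L2 miss wb→B6 [D]
  15 | R B5 → L1 miss [-]

WB = [3, 6, 0, 2, 4, 6]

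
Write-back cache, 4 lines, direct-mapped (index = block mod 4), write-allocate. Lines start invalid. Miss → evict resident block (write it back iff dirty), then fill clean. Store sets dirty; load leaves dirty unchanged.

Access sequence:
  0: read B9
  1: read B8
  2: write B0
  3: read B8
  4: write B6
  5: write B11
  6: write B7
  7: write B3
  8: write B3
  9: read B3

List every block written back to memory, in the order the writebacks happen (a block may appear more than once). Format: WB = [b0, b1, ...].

0: R B9 -> L1 miss  d=-]
1: R B8 -> L0 miss  d=-]
2: W B0 -> L0 miss  d=D]
3: R B8 -> L0 miss wb->B0  d=-]
4: W B6 -> L2 miss  d=D]
5: W B11 -> L3 miss  d=D]
6: W B7 -> L3 miss wb->B11  d=D]
7: W B3 -> L3 miss wb->B7  d=D]
8: W B3 -> L3 hit  d=D]
9: R B3 -> L3 hit  d=D]

WB = [0, 11, 7]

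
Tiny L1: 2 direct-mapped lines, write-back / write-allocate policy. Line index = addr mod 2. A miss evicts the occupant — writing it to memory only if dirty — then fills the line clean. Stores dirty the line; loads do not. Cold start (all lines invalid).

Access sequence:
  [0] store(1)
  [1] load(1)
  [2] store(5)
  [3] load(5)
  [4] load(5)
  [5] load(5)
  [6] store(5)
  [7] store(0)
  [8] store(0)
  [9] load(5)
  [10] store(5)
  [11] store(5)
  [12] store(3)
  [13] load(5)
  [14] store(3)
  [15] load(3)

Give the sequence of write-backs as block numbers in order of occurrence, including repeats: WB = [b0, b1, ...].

WB = [1, 5, 3]

0: W B1 → L1 miss [D]
1: R B1 → L1 hit [D]
2: W B5 → L1 miss wb→B1 [D]
3: R B5 → L1 hit [D]
4: R B5 → L1 hit [D]
5: R B5 → L1 hit [D]
6: W B5 → L1 hit [D]
7: W B0 → L0 miss [D]
8: W B0 → L0 hit [D]
9: R B5 → L1 hit [D]
10: W B5 → L1 hit [D]
11: W B5 → L1 hit [D]
12: W B3 → L1 miss wb→B5 [D]
13: R B5 → L1 miss wb→B3 [-]
14: W B3 → L1 miss [D]
15: R B3 → L1 hit [D]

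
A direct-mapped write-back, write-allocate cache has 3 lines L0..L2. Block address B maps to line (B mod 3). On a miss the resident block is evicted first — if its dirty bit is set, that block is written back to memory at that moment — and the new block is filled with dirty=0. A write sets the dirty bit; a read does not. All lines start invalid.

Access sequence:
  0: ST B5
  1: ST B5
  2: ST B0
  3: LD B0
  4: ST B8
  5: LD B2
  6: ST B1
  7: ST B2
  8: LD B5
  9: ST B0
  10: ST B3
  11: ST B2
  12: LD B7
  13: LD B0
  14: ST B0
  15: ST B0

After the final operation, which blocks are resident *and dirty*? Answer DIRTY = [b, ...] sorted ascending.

DIRTY = [0, 2]

  0 | W B5 → L2 miss [D]
  1 | W B5 → L2 hit [D]
  2 | W B0 → L0 miss [D]
  3 | R B0 → L0 hit [D]
  4 | W B8 → L2 miss wb→B5 [D]
  5 | R B2 → L2 miss wb→B8 [-]
  6 | W B1 → L1 miss [D]
  7 | W B2 → L2 hit [D]
  8 | R B5 → L2 miss wb→B2 [-]
  9 | W B0 → L0 hit [D]
  10 | W B3 → L0 miss wb→B0 [D]
  11 | W B2 → L2 miss [D]
  12 | R B7 → L1 miss wb→B1 [-]
  13 | R B0 → L0 miss wb→B3 [-]
  14 | W B0 → L0 hit [D]
  15 | W B0 → L0 hit [D]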